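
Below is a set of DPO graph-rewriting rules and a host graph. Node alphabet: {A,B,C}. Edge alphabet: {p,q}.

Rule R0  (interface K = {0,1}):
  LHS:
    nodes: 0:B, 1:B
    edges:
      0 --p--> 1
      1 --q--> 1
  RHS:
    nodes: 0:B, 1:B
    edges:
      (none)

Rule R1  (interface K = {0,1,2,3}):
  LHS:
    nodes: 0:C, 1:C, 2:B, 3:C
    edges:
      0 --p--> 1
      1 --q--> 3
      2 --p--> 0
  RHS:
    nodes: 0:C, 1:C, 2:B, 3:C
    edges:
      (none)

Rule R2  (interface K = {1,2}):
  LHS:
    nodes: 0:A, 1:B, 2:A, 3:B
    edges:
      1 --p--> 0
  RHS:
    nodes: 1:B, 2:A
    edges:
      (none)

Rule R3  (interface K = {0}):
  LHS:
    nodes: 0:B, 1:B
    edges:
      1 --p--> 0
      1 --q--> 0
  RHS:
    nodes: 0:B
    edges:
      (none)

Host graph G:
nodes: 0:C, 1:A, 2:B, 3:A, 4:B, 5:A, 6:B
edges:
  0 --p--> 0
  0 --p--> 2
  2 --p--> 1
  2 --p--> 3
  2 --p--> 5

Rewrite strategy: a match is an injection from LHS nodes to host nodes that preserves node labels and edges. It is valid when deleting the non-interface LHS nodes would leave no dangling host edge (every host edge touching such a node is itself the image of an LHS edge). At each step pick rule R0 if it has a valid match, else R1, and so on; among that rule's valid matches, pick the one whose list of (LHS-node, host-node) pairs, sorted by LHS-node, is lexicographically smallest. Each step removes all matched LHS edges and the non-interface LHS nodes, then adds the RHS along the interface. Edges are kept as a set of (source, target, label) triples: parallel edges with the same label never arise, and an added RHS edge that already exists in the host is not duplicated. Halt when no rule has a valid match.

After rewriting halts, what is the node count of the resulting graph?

Answer: 3

Rewrite trace:
start.  V:7 E:5  edges: 0-p->0 0-p->2 2-p->1 2-p->3 2-p->5
1. fire R2 via {0↦1, 1↦2, 2↦3, 3↦4}  →  V:5 E:4  edges: 0-p->0 0-p->2 2-p->3 2-p->5
2. fire R2 via {0↦3, 1↦2, 2↦5, 3↦6}  →  V:3 E:3  edges: 0-p->0 0-p->2 2-p->5
halt: no rule applies after step 2
NF nodes: {0:C, 2:B, 5:A}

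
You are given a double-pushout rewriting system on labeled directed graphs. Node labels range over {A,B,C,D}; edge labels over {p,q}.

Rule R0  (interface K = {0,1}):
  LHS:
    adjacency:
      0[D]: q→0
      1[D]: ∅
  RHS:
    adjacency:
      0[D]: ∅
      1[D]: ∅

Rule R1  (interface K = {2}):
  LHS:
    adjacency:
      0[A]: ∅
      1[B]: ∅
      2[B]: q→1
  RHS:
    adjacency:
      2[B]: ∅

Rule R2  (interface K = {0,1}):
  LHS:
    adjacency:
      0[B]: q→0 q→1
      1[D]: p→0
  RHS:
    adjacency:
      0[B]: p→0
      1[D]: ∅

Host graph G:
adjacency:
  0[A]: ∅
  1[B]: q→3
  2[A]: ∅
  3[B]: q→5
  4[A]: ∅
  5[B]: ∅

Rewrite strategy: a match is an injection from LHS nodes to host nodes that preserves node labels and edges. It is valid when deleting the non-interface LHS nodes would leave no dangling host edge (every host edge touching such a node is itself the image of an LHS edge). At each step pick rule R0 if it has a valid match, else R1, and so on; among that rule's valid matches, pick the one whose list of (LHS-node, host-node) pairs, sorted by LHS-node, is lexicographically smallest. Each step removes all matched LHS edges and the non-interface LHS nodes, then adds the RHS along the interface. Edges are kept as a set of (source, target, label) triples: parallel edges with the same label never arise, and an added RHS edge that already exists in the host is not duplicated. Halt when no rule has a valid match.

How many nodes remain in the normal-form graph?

Answer: 2

Steps:
initial: |V|=6 |E|=2  E = 1-q->3 3-q->5
step 1: apply R1 at {0↦0, 1↦5, 2↦3}  → |V|=4 |E|=1  E = 1-q->3
step 2: apply R1 at {0↦2, 1↦3, 2↦1}  → |V|=2 |E|=0  E = ∅
halt: no rule applies after step 2
NF nodes: {1:B, 4:A}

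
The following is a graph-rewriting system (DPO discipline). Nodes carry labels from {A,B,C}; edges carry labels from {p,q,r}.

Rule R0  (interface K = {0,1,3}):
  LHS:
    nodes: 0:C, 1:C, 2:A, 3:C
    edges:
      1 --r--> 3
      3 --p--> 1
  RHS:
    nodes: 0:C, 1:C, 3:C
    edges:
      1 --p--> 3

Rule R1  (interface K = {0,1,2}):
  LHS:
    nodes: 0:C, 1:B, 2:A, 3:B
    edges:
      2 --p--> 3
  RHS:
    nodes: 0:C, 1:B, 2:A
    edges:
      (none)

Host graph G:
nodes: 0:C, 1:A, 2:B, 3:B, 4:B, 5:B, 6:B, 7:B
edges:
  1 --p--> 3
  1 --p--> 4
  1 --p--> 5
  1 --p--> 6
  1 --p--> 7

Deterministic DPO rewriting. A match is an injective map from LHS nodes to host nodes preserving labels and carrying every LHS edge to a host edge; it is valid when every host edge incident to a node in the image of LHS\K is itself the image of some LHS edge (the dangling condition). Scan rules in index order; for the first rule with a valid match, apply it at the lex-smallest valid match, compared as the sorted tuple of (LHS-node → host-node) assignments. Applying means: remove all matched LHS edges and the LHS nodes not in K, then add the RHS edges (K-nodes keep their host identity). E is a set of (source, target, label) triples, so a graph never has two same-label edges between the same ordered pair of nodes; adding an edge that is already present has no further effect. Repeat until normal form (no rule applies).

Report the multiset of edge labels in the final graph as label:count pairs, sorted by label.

initial: |V|=8 |E|=5  E = 1-p->3 1-p->4 1-p->5 1-p->6 1-p->7
step 1: apply R1 at {0↦0, 1↦2, 2↦1, 3↦3}  → |V|=7 |E|=4  E = 1-p->4 1-p->5 1-p->6 1-p->7
step 2: apply R1 at {0↦0, 1↦2, 2↦1, 3↦4}  → |V|=6 |E|=3  E = 1-p->5 1-p->6 1-p->7
step 3: apply R1 at {0↦0, 1↦2, 2↦1, 3↦5}  → |V|=5 |E|=2  E = 1-p->6 1-p->7
step 4: apply R1 at {0↦0, 1↦2, 2↦1, 3↦6}  → |V|=4 |E|=1  E = 1-p->7
step 5: apply R1 at {0↦0, 1↦2, 2↦1, 3↦7}  → |V|=3 |E|=0  E = ∅
normal form: no rule applies after step 5
NF edges: []

Answer: (no edges)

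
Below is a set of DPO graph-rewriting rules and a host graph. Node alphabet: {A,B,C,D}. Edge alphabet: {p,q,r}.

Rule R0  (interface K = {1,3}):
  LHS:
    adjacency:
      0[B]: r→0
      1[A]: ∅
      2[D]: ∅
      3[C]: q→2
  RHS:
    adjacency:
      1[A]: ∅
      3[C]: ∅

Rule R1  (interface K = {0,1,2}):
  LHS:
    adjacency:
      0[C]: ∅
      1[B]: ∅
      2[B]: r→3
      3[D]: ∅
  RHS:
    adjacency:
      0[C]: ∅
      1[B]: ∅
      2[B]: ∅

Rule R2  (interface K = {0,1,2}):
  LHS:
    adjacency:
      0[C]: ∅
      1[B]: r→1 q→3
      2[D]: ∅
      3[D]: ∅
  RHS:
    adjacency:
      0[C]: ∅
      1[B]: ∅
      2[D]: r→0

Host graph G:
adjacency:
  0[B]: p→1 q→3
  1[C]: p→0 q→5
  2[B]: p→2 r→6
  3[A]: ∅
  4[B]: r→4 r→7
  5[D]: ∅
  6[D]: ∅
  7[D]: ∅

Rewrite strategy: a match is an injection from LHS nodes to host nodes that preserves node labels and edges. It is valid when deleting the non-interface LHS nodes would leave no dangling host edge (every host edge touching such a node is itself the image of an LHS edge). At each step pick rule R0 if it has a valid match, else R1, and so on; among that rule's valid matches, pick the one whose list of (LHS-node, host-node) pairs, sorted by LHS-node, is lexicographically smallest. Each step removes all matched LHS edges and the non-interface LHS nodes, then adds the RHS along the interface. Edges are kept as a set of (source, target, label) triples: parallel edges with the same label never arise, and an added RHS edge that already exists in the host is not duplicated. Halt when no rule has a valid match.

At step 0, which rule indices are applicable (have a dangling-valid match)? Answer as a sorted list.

R0: no valid match — 1 raw match, all fail dangling condition
R1: 4 valid matches — {0↦1, 1↦0, 2↦2, 3↦6}, {0↦1, 1↦0, 2↦4, 3↦7}, {0↦1, 1↦2, 2↦4, 3↦7} (+1 more)
R2: no valid match — LHS pattern not found

Answer: [R1]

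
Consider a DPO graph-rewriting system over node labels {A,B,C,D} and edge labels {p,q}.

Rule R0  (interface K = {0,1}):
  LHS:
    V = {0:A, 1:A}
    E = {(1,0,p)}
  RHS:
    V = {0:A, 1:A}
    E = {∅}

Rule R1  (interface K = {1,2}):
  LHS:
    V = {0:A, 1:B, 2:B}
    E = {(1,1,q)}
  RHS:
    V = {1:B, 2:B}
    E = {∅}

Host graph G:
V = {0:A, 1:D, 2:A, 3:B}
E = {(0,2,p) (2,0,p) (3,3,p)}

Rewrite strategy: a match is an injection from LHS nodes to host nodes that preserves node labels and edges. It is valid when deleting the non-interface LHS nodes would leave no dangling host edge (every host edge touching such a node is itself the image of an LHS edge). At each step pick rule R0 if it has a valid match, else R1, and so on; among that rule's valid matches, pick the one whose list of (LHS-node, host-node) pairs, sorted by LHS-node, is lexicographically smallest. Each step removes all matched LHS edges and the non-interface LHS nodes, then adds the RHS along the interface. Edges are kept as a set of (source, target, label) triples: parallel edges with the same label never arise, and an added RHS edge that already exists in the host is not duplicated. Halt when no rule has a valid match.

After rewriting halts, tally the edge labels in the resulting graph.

Answer: p:1

Steps:
[0] host  ⇒  4 nodes, 3 edges  {0-p->2 2-p->0 3-p->3}
[1] R0 @ {0↦0, 1↦2}  ⇒  4 nodes, 2 edges  {0-p->2 3-p->3}
[2] R0 @ {0↦2, 1↦0}  ⇒  4 nodes, 1 edges  {3-p->3}
halt: no rule applies after step 2
NF edges: [(3, 3, 'p')]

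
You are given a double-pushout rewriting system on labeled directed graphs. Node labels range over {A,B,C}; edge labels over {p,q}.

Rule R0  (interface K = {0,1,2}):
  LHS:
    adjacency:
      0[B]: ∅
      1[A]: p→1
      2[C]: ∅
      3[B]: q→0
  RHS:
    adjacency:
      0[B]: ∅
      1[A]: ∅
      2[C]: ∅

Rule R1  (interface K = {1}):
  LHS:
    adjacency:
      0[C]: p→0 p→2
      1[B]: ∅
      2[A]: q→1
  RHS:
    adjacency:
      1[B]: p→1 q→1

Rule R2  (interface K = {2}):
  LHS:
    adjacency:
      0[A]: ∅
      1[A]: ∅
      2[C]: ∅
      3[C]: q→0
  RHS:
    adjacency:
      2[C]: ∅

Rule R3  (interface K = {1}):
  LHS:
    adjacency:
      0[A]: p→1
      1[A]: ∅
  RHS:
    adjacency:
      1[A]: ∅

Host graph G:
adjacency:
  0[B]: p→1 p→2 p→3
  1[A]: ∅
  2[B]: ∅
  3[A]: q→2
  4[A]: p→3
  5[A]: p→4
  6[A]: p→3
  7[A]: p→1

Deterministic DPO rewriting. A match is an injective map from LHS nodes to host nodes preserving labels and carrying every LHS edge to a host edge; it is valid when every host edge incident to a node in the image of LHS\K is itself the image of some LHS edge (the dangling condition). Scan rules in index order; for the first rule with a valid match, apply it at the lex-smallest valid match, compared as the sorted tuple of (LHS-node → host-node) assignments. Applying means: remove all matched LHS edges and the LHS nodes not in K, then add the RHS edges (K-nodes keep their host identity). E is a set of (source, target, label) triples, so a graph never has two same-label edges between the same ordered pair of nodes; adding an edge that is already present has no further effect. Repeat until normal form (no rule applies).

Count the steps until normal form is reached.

Answer: 4

Steps:
[0] host  ⇒  8 nodes, 8 edges  {0-p->1 0-p->2 0-p->3 3-q->2 4-p->3 5-p->4 6-p->3 7-p->1}
[1] R3 @ {0↦5, 1↦4}  ⇒  7 nodes, 7 edges  {0-p->1 0-p->2 0-p->3 3-q->2 4-p->3 6-p->3 7-p->1}
[2] R3 @ {0↦4, 1↦3}  ⇒  6 nodes, 6 edges  {0-p->1 0-p->2 0-p->3 3-q->2 6-p->3 7-p->1}
[3] R3 @ {0↦6, 1↦3}  ⇒  5 nodes, 5 edges  {0-p->1 0-p->2 0-p->3 3-q->2 7-p->1}
[4] R3 @ {0↦7, 1↦1}  ⇒  4 nodes, 4 edges  {0-p->1 0-p->2 0-p->3 3-q->2}
halt: no rule applies after step 4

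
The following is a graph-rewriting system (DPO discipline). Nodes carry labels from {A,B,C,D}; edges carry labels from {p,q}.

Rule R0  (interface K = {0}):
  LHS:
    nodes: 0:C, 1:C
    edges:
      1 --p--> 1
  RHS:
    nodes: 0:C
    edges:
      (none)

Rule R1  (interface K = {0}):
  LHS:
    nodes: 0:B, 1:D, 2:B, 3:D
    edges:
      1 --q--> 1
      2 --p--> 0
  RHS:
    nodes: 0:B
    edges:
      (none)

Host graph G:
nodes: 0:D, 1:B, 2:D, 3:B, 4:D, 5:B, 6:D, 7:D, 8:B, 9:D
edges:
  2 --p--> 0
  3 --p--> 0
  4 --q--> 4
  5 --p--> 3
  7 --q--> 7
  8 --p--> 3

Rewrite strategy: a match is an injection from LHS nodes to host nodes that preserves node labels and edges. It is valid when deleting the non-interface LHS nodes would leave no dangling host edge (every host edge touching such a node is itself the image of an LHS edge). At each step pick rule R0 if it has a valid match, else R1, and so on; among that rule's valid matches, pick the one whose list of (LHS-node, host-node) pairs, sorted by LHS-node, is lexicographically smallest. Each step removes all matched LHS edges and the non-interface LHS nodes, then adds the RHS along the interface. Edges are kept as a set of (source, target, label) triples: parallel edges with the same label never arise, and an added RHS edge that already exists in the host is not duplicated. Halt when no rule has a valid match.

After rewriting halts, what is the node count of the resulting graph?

Answer: 4

Derivation:
[0] host  ⇒  10 nodes, 6 edges  {2-p->0 3-p->0 4-q->4 5-p->3 7-q->7 8-p->3}
[1] R1 @ {0↦3, 1↦4, 2↦5, 3↦6}  ⇒  7 nodes, 4 edges  {2-p->0 3-p->0 7-q->7 8-p->3}
[2] R1 @ {0↦3, 1↦7, 2↦8, 3↦9}  ⇒  4 nodes, 2 edges  {2-p->0 3-p->0}
final graph: no rule applies after step 2
NF nodes: {0:D, 1:B, 2:D, 3:B}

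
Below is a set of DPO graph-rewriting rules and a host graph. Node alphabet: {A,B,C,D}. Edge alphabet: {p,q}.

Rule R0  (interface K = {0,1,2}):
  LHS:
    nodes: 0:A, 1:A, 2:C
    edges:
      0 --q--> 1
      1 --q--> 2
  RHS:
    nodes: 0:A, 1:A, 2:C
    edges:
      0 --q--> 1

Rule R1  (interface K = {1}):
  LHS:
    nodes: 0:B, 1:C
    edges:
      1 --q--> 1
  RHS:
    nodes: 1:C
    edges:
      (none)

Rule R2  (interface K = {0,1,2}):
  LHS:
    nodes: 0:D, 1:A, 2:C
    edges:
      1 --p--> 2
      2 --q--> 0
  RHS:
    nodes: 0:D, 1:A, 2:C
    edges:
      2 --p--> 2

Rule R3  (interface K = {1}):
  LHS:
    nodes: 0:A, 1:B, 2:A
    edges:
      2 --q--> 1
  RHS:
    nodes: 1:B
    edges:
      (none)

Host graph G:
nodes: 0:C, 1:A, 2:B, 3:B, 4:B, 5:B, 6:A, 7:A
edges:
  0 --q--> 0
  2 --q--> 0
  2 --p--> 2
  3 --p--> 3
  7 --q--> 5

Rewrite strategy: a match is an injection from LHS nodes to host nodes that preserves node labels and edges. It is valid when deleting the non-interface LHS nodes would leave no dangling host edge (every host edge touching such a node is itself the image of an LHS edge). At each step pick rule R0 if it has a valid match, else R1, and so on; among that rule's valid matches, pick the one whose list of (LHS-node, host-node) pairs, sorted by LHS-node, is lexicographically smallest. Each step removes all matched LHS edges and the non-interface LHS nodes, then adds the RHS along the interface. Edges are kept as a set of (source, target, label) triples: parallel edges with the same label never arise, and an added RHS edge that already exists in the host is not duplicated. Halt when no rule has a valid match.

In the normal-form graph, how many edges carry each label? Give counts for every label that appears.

[0] host  ⇒  8 nodes, 5 edges  {0-q->0 2-q->0 2-p->2 3-p->3 7-q->5}
[1] R1 @ {0↦4, 1↦0}  ⇒  7 nodes, 4 edges  {2-q->0 2-p->2 3-p->3 7-q->5}
[2] R3 @ {0↦1, 1↦5, 2↦7}  ⇒  5 nodes, 3 edges  {2-q->0 2-p->2 3-p->3}
normal form: no rule applies after step 2
NF edges: [(2, 0, 'q'), (2, 2, 'p'), (3, 3, 'p')]

Answer: p:2 q:1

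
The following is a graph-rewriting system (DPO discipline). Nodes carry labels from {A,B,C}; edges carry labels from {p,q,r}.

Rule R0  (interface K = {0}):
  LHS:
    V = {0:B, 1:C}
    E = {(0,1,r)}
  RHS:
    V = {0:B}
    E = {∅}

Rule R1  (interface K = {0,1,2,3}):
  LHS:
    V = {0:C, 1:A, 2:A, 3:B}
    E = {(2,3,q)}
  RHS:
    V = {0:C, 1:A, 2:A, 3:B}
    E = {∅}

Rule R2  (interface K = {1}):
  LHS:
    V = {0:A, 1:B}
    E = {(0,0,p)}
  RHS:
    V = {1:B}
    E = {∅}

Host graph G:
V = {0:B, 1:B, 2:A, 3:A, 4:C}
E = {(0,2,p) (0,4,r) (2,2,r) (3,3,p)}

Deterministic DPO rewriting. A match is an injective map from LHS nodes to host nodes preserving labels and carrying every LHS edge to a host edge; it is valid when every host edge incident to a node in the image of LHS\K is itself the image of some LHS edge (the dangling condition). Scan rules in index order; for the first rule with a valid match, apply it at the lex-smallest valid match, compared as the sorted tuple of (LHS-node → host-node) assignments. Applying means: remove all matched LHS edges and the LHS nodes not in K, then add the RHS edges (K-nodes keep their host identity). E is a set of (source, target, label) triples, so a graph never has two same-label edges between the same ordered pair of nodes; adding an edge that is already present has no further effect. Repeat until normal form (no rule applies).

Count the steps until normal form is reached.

[0] host  ⇒  5 nodes, 4 edges  {0-p->2 0-r->4 2-r->2 3-p->3}
[1] R0 @ {0↦0, 1↦4}  ⇒  4 nodes, 3 edges  {0-p->2 2-r->2 3-p->3}
[2] R2 @ {0↦3, 1↦0}  ⇒  3 nodes, 2 edges  {0-p->2 2-r->2}
halt: no rule applies after step 2

Answer: 2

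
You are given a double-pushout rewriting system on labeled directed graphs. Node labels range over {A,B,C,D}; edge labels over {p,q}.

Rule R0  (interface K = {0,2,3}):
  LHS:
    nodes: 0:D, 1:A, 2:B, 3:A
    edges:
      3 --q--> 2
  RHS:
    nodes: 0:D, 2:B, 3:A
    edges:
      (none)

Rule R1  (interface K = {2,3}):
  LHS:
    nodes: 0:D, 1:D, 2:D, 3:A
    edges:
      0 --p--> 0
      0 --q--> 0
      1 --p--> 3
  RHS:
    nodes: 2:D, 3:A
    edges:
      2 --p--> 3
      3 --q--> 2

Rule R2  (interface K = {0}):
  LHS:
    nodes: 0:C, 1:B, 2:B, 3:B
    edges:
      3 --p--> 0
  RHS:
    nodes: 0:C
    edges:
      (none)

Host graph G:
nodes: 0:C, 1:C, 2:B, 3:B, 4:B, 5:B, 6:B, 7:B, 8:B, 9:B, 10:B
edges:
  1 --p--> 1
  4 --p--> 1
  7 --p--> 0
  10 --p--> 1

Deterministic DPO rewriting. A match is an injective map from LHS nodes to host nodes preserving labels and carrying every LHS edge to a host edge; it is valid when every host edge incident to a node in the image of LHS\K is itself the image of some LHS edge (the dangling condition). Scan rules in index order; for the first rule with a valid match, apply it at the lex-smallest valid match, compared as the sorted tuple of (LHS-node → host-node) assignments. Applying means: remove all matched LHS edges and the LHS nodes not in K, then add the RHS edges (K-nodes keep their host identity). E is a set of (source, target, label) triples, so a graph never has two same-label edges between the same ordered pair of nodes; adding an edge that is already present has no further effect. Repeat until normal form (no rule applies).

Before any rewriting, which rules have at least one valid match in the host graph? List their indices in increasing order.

Answer: [R2]

Rewrite trace:
R0: no valid match — LHS pattern not found
R1: no valid match — LHS pattern not found
R2: 90 valid matches — {0↦0, 1↦2, 2↦3, 3↦7}, {0↦0, 1↦2, 2↦5, 3↦7}, {0↦0, 1↦2, 2↦6, 3↦7} (+87 more)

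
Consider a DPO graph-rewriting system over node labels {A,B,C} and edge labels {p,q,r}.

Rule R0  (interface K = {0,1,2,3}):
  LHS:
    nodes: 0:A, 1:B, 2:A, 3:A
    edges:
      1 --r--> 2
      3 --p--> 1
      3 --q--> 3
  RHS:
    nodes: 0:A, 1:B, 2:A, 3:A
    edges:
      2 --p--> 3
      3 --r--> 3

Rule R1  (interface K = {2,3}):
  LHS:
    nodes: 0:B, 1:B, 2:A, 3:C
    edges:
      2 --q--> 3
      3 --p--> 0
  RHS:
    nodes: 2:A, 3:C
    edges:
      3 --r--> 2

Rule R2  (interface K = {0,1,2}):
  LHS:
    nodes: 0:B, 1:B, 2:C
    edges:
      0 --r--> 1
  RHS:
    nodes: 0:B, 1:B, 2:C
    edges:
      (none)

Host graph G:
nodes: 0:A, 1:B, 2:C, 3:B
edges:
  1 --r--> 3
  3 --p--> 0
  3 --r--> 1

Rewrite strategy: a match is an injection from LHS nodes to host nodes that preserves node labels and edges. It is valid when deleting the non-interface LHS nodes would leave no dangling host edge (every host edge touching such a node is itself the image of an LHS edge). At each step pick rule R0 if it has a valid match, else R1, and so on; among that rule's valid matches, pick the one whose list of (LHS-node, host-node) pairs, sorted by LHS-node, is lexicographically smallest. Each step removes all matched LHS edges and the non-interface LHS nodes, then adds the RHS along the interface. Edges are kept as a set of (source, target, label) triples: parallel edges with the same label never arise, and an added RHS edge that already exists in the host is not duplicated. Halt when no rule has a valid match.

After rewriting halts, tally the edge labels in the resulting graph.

Answer: p:1

Derivation:
initial: |V|=4 |E|=3  E = 1-r->3 3-p->0 3-r->1
step 1: apply R2 at {0↦1, 1↦3, 2↦2}  → |V|=4 |E|=2  E = 3-p->0 3-r->1
step 2: apply R2 at {0↦3, 1↦1, 2↦2}  → |V|=4 |E|=1  E = 3-p->0
final graph: no rule applies after step 2
NF edges: [(3, 0, 'p')]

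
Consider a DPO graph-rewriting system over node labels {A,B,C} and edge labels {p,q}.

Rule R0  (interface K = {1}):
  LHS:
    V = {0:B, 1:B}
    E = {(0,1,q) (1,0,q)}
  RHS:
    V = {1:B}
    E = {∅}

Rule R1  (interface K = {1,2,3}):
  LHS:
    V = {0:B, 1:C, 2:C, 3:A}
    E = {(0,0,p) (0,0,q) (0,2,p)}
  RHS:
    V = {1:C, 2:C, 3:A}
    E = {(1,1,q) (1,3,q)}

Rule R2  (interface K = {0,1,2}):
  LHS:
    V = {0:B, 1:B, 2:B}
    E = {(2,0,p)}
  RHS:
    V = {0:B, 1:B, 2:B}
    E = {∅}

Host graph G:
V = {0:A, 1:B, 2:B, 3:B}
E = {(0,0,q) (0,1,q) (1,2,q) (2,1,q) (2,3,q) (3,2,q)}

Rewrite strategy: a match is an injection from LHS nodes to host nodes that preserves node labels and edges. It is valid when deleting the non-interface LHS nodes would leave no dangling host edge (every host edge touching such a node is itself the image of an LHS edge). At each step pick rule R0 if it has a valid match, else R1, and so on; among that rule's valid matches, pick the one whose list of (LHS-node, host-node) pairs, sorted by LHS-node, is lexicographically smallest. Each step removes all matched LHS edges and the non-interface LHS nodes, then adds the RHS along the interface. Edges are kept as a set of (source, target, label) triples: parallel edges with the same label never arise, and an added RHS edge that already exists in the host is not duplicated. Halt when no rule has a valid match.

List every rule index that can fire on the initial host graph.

R0: 1 valid match — {0↦3, 1↦2}
R1: no valid match — LHS pattern not found
R2: no valid match — LHS pattern not found

Answer: [R0]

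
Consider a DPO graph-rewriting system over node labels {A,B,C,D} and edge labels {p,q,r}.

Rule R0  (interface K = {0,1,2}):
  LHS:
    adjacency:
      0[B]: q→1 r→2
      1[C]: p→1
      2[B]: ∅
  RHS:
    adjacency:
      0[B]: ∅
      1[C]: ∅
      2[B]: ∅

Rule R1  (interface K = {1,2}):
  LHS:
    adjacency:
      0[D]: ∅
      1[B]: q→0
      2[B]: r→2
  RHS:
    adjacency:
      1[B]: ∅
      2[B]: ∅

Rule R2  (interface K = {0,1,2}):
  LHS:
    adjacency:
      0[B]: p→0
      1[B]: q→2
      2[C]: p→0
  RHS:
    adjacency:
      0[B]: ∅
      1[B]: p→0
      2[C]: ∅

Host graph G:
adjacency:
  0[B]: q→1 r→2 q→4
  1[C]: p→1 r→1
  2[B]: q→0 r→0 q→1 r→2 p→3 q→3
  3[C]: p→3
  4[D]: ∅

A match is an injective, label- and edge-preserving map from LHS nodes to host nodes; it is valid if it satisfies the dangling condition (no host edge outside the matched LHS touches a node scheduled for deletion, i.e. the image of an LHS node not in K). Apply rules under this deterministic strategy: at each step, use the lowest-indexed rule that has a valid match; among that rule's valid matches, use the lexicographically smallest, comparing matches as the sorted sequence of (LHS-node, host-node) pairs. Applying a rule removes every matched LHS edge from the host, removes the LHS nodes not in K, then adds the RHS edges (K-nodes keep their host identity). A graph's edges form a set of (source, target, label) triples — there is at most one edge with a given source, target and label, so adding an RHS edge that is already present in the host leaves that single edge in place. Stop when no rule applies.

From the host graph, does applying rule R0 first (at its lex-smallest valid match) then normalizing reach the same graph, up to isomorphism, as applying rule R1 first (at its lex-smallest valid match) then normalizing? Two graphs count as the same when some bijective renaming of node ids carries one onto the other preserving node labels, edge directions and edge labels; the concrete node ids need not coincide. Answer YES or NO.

branch R0-first: apply at {0↦0, 1↦1, 2↦2} → |E|=9, then 2 more step(s) → NF |V|=4 |E|=4 V={0:B, 1:C, 2:B, 3:C} E=1-r->1 2-q->0 2-q->1 2-p->3
branch R1-first: apply at {0↦4, 1↦0, 2↦2} → |E|=10, then 2 more step(s) → NF |V|=4 |E|=4 V={0:B, 1:C, 2:B, 3:C} E=1-r->1 2-q->0 2-q->1 2-p->3
graphs isomorphic (equal up to label-preserving node renaming)

Answer: YES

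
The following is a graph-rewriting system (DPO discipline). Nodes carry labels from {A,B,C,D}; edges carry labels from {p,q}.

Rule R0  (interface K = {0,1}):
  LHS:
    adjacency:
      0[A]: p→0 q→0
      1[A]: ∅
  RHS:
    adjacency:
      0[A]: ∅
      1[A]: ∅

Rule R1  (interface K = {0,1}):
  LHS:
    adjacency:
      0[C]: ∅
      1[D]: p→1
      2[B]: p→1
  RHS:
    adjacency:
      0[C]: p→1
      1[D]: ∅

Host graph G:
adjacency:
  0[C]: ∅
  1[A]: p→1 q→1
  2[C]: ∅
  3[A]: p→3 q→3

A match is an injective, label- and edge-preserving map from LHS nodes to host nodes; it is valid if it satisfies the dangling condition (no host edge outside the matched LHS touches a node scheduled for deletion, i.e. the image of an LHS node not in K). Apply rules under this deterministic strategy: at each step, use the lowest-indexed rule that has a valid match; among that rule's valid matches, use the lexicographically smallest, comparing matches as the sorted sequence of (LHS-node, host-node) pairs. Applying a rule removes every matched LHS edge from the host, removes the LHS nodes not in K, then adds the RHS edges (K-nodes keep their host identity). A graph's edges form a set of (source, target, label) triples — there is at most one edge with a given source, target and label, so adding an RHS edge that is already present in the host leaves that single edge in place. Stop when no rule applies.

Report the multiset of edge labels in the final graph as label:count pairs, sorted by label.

initial: |V|=4 |E|=4  E = 1-p->1 1-q->1 3-p->3 3-q->3
step 1: apply R0 at {0↦1, 1↦3}  → |V|=4 |E|=2  E = 3-p->3 3-q->3
step 2: apply R0 at {0↦3, 1↦1}  → |V|=4 |E|=0  E = ∅
halt: no rule applies after step 2
NF edges: []

Answer: (no edges)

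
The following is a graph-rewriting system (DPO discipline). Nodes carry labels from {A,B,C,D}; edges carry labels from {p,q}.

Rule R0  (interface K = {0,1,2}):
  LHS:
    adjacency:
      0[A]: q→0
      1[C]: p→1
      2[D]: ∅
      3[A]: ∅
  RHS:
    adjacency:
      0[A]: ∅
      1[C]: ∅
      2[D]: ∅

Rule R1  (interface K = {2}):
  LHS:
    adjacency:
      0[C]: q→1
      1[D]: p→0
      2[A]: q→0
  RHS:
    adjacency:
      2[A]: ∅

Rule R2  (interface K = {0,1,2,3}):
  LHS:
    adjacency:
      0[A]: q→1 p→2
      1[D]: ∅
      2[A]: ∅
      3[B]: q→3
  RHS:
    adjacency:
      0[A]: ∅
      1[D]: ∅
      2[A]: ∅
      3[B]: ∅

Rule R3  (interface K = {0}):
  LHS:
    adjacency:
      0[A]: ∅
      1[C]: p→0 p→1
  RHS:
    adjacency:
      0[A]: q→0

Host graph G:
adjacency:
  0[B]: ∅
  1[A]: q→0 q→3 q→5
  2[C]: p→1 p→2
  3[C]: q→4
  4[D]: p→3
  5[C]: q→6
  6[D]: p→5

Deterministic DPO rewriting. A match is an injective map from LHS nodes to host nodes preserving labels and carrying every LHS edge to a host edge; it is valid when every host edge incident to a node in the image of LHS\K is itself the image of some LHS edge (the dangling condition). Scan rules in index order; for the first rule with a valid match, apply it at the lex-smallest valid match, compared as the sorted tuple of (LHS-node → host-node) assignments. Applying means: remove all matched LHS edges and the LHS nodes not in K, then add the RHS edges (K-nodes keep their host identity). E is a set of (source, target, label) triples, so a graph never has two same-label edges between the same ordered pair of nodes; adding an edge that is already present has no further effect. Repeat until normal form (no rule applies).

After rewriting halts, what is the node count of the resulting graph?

initial: |V|=7 |E|=9  E = 1-q->0 1-q->3 1-q->5 2-p->1 2-p->2 3-q->4 4-p->3 5-q->6 6-p->5
step 1: apply R1 at {0↦3, 1↦4, 2↦1}  → |V|=5 |E|=6  E = 1-q->0 1-q->5 2-p->1 2-p->2 5-q->6 6-p->5
step 2: apply R1 at {0↦5, 1↦6, 2↦1}  → |V|=3 |E|=3  E = 1-q->0 2-p->1 2-p->2
step 3: apply R3 at {0↦1, 1↦2}  → |V|=2 |E|=2  E = 1-q->0 1-q->1
halt: no rule applies after step 3
NF nodes: {0:B, 1:A}

Answer: 2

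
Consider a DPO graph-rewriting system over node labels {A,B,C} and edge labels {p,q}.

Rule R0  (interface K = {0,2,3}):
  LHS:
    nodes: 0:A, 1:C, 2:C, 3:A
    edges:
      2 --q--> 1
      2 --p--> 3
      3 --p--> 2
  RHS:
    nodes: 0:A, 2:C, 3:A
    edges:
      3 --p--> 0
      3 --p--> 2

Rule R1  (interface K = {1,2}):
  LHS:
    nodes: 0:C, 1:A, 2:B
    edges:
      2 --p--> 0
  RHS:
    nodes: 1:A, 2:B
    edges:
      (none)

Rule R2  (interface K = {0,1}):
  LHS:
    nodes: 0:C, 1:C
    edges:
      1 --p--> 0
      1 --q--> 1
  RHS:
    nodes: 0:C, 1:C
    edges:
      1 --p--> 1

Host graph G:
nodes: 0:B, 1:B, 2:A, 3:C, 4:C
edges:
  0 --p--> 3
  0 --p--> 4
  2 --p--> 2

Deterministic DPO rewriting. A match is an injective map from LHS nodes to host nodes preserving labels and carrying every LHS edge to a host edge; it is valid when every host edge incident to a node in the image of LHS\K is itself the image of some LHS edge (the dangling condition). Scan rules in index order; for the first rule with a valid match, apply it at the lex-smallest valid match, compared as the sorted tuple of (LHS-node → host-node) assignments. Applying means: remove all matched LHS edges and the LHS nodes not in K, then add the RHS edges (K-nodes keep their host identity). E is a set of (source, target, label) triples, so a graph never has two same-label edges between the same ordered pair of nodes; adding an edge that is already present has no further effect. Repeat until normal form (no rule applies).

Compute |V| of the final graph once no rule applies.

start.  V:5 E:3  edges: 0-p->3 0-p->4 2-p->2
1. fire R1 via {0↦3, 1↦2, 2↦0}  →  V:4 E:2  edges: 0-p->4 2-p->2
2. fire R1 via {0↦4, 1↦2, 2↦0}  →  V:3 E:1  edges: 2-p->2
halt: no rule applies after step 2
NF nodes: {0:B, 1:B, 2:A}

Answer: 3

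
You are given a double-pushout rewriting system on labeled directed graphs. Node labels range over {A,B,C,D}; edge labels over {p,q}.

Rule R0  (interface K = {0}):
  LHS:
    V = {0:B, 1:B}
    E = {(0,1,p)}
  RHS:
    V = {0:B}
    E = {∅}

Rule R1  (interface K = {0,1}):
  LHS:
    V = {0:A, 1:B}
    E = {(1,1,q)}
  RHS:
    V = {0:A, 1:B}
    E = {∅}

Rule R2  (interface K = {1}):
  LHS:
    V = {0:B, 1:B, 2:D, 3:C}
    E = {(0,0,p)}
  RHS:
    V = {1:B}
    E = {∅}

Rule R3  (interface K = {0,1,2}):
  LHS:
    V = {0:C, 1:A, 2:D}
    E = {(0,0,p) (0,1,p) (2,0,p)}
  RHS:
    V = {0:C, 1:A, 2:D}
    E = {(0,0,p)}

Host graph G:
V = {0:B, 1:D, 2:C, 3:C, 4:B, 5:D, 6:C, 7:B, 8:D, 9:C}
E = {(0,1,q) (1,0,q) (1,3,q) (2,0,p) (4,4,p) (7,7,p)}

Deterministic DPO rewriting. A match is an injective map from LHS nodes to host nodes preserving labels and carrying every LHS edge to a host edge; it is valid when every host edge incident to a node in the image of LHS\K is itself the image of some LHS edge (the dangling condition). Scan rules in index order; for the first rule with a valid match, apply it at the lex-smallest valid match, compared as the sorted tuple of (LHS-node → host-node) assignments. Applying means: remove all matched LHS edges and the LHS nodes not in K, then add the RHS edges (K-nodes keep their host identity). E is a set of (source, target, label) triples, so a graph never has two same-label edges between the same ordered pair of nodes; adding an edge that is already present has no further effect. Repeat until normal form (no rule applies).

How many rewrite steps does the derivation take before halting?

[0] host  ⇒  10 nodes, 6 edges  {0-q->1 1-q->0 1-q->3 2-p->0 4-p->4 7-p->7}
[1] R2 @ {0↦4, 1↦0, 2↦5, 3↦6}  ⇒  7 nodes, 5 edges  {0-q->1 1-q->0 1-q->3 2-p->0 7-p->7}
[2] R2 @ {0↦7, 1↦0, 2↦8, 3↦9}  ⇒  4 nodes, 4 edges  {0-q->1 1-q->0 1-q->3 2-p->0}
normal form: no rule applies after step 2

Answer: 2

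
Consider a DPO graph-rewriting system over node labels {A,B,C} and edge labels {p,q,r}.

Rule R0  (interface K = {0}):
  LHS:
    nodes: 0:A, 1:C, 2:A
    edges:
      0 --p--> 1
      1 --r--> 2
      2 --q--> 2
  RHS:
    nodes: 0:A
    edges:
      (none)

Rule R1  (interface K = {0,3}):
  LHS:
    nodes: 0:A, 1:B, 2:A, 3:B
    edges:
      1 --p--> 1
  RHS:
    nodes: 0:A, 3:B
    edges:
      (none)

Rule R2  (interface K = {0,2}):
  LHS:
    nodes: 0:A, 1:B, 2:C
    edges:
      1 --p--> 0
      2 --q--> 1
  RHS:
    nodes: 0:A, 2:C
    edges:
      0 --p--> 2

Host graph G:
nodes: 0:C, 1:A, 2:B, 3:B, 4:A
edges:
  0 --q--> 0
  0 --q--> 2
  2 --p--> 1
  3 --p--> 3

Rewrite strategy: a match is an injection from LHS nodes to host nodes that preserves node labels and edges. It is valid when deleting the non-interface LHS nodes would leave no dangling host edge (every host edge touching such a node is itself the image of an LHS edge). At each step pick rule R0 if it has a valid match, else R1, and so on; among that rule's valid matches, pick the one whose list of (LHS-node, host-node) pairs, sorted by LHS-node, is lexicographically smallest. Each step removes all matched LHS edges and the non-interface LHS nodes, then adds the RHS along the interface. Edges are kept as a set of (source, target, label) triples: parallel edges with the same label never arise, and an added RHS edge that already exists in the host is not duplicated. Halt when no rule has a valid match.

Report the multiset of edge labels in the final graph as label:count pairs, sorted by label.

[0] host  ⇒  5 nodes, 4 edges  {0-q->0 0-q->2 2-p->1 3-p->3}
[1] R1 @ {0↦1, 1↦3, 2↦4, 3↦2}  ⇒  3 nodes, 3 edges  {0-q->0 0-q->2 2-p->1}
[2] R2 @ {0↦1, 1↦2, 2↦0}  ⇒  2 nodes, 2 edges  {0-q->0 1-p->0}
normal form: no rule applies after step 2
NF edges: [(0, 0, 'q'), (1, 0, 'p')]

Answer: p:1 q:1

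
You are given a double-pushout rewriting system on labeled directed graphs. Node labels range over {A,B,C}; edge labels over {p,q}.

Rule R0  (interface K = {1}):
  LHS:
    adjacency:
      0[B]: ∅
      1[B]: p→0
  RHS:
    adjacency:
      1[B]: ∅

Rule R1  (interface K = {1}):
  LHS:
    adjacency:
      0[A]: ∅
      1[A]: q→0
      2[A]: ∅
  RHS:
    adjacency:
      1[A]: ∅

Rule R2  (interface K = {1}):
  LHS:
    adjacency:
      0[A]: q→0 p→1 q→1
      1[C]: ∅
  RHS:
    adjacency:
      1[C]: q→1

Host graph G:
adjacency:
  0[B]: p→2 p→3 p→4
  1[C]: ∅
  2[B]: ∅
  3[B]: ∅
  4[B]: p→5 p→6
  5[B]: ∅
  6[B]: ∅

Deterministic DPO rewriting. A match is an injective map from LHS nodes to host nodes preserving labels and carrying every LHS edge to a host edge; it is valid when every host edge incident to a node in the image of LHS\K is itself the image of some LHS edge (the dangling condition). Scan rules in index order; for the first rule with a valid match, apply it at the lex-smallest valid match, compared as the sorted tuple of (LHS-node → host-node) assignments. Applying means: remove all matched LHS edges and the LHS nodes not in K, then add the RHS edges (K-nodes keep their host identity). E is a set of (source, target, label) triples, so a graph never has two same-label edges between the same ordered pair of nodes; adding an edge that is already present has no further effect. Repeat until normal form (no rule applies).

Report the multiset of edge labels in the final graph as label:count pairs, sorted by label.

start.  V:7 E:5  edges: 0-p->2 0-p->3 0-p->4 4-p->5 4-p->6
1. fire R0 via {0↦2, 1↦0}  →  V:6 E:4  edges: 0-p->3 0-p->4 4-p->5 4-p->6
2. fire R0 via {0↦3, 1↦0}  →  V:5 E:3  edges: 0-p->4 4-p->5 4-p->6
3. fire R0 via {0↦5, 1↦4}  →  V:4 E:2  edges: 0-p->4 4-p->6
4. fire R0 via {0↦6, 1↦4}  →  V:3 E:1  edges: 0-p->4
5. fire R0 via {0↦4, 1↦0}  →  V:2 E:0  edges: ∅
halt: no rule applies after step 5
NF edges: []

Answer: (no edges)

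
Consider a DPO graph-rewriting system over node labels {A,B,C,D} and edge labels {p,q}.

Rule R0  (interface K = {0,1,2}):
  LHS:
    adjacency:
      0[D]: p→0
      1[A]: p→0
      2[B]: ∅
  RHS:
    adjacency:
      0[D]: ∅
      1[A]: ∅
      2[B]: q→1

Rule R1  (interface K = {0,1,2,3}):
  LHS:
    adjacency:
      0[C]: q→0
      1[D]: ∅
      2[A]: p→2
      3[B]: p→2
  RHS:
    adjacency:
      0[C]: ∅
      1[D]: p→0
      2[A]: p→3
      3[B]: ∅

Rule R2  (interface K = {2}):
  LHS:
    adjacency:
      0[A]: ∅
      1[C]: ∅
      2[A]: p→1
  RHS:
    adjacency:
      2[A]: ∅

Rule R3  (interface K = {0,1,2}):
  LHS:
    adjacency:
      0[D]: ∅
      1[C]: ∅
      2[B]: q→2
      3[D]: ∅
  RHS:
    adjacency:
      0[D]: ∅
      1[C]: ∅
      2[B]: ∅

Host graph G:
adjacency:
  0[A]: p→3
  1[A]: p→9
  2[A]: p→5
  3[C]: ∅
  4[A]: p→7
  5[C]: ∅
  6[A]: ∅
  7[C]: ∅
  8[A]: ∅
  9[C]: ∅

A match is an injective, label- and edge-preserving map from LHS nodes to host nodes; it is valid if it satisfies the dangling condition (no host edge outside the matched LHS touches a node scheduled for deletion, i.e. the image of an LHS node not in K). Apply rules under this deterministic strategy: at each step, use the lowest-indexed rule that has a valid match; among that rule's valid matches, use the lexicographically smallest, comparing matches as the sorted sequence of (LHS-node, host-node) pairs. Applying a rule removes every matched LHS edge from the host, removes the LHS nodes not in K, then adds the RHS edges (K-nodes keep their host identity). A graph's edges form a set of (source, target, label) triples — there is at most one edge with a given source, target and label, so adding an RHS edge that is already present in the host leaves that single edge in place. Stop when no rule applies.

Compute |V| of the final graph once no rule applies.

Answer: 2

Rewrite trace:
start.  V:10 E:4  edges: 0-p->3 1-p->9 2-p->5 4-p->7
1. fire R2 via {0↦6, 1↦3, 2↦0}  →  V:8 E:3  edges: 1-p->9 2-p->5 4-p->7
2. fire R2 via {0↦0, 1↦5, 2↦2}  →  V:6 E:2  edges: 1-p->9 4-p->7
3. fire R2 via {0↦2, 1↦7, 2↦4}  →  V:4 E:1  edges: 1-p->9
4. fire R2 via {0↦4, 1↦9, 2↦1}  →  V:2 E:0  edges: ∅
halt: no rule applies after step 4
NF nodes: {1:A, 8:A}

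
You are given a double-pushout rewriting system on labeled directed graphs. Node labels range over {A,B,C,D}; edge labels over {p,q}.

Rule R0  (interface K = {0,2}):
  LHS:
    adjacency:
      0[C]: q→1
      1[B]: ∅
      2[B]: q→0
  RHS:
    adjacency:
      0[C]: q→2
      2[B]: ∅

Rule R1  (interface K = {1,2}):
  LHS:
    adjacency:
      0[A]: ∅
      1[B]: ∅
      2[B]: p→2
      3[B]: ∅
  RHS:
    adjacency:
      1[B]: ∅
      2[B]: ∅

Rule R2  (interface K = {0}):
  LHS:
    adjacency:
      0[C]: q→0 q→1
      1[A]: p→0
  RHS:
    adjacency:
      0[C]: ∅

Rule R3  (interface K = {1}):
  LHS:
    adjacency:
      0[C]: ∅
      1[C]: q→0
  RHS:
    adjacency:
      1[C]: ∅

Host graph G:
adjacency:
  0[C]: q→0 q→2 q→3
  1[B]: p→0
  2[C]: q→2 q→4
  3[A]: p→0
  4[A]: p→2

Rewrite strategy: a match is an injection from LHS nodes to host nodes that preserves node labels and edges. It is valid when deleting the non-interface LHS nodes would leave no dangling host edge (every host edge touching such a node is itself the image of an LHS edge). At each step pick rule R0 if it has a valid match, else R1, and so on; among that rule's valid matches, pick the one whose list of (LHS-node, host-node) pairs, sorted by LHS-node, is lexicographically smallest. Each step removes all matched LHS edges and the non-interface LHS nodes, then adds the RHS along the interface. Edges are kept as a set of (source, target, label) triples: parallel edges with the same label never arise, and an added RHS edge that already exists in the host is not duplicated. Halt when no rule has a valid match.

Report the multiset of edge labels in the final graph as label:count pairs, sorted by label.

Answer: p:1

Steps:
[0] host  ⇒  5 nodes, 8 edges  {0-q->0 0-q->2 0-q->3 1-p->0 2-q->2 2-q->4 3-p->0 4-p->2}
[1] R2 @ {0↦0, 1↦3}  ⇒  4 nodes, 5 edges  {0-q->2 1-p->0 2-q->2 2-q->4 4-p->2}
[2] R2 @ {0↦2, 1↦4}  ⇒  3 nodes, 2 edges  {0-q->2 1-p->0}
[3] R3 @ {0↦2, 1↦0}  ⇒  2 nodes, 1 edges  {1-p->0}
halt: no rule applies after step 3
NF edges: [(1, 0, 'p')]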